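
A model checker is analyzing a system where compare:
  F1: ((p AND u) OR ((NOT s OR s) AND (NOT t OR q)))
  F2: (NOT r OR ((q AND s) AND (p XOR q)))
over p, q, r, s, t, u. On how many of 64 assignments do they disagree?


F1 = ((p AND u) OR ((NOT s OR s) AND (NOT t OR q)))
F2 = (NOT r OR ((q AND s) AND (p XOR q)))
Evaluate both on each of 64 rows (bits = p,q,r,s,t,u):
  row 0 [000000]: F1=1 F2=1 -> 0
  row 1 [000001]: F1=1 F2=1 -> 0
  row 2 [000010]: F1=0 F2=1 (differ) -> 1
  row 3 [000011]: F1=0 F2=1 (differ) -> 1
  row 4 [000100]: F1=1 F2=1 -> 0
  (every remaining row is evaluated the same way; all 64 results are listed next)
Full result column, 8 rows per line (p,q,r fixed per line; s,t,u runs 000..111 left to right):
  rows 0-7 [p,q,r=000]: 00110011  (ones: 4)
  rows 8-15 [p,q,r=001]: 11001100  (ones: 4)
  rows 16-23 [p,q,r=010]: 00000000  (ones: 0)
  rows 24-31 [p,q,r=011]: 11110000  (ones: 4)
  rows 32-39 [p,q,r=100]: 00100010  (ones: 2)
  rows 40-47 [p,q,r=101]: 11011101  (ones: 6)
  rows 48-55 [p,q,r=110]: 00000000  (ones: 0)
  rows 56-63 [p,q,r=111]: 11111111  (ones: 8)
Disagreements = 4+4+0+4+2+6+0+8 = 28

28


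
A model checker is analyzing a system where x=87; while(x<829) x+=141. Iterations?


Step 1: x goes from 87 toward 829 by 141; the body runs while x<829, so iterations = ceil((bound-start)/step)
Step 2: Distance=742
Step 3: ceil(742/141)=6

6


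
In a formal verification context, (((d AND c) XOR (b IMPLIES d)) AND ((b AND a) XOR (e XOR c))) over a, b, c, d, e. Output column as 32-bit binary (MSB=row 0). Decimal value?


Formula: (((d AND c) XOR (b IMPLIES d)) AND ((b AND a) XOR (e XOR c))) over a, b, c, d, e (32 rows)
Evaluate each row (bits = a,b,c,d,e, MSB first):
  row 0 [00000]: (((0 AND 0) XOR (0 IMPLIES 0)) AND ((0 AND 0) XOR (0 XOR 0))) -> 0
  row 1 [00001]: (((0 AND 0) XOR (0 IMPLIES 0)) AND ((0 AND 0) XOR (1 XOR 0))) -> 1
  row 2 [00010]: (((1 AND 0) XOR (0 IMPLIES 1)) AND ((0 AND 0) XOR (0 XOR 0))) -> 0
  row 3 [00011]: (((1 AND 0) XOR (0 IMPLIES 1)) AND ((0 AND 0) XOR (1 XOR 0))) -> 1
  row 4 [00100]: (((0 AND 1) XOR (0 IMPLIES 0)) AND ((0 AND 0) XOR (0 XOR 1))) -> 1
  row 5 [00101]: (((0 AND 1) XOR (0 IMPLIES 0)) AND ((0 AND 0) XOR (1 XOR 1))) -> 0
  row 6 [00110]: (((1 AND 1) XOR (0 IMPLIES 1)) AND ((0 AND 0) XOR (0 XOR 1))) -> 0
  row 7 [00111]: (((1 AND 1) XOR (0 IMPLIES 1)) AND ((0 AND 0) XOR (1 XOR 1))) -> 0
  row 8 [01000]: (((0 AND 0) XOR (1 IMPLIES 0)) AND ((1 AND 0) XOR (0 XOR 0))) -> 0
  row 9 [01001]: (((0 AND 0) XOR (1 IMPLIES 0)) AND ((1 AND 0) XOR (1 XOR 0))) -> 0
  row 10 [01010]: (((1 AND 0) XOR (1 IMPLIES 1)) AND ((1 AND 0) XOR (0 XOR 0))) -> 0
  row 11 [01011]: (((1 AND 0) XOR (1 IMPLIES 1)) AND ((1 AND 0) XOR (1 XOR 0))) -> 1
  row 12 [01100]: (((0 AND 1) XOR (1 IMPLIES 0)) AND ((1 AND 0) XOR (0 XOR 1))) -> 0
  row 13 [01101]: (((0 AND 1) XOR (1 IMPLIES 0)) AND ((1 AND 0) XOR (1 XOR 1))) -> 0
  row 14 [01110]: (((1 AND 1) XOR (1 IMPLIES 1)) AND ((1 AND 0) XOR (0 XOR 1))) -> 0
  row 15 [01111]: (((1 AND 1) XOR (1 IMPLIES 1)) AND ((1 AND 0) XOR (1 XOR 1))) -> 0
  row 16 [10000]: (((0 AND 0) XOR (0 IMPLIES 0)) AND ((0 AND 1) XOR (0 XOR 0))) -> 0
  row 17 [10001]: (((0 AND 0) XOR (0 IMPLIES 0)) AND ((0 AND 1) XOR (1 XOR 0))) -> 1
  row 18 [10010]: (((1 AND 0) XOR (0 IMPLIES 1)) AND ((0 AND 1) XOR (0 XOR 0))) -> 0
  row 19 [10011]: (((1 AND 0) XOR (0 IMPLIES 1)) AND ((0 AND 1) XOR (1 XOR 0))) -> 1
  row 20 [10100]: (((0 AND 1) XOR (0 IMPLIES 0)) AND ((0 AND 1) XOR (0 XOR 1))) -> 1
  row 21 [10101]: (((0 AND 1) XOR (0 IMPLIES 0)) AND ((0 AND 1) XOR (1 XOR 1))) -> 0
  row 22 [10110]: (((1 AND 1) XOR (0 IMPLIES 1)) AND ((0 AND 1) XOR (0 XOR 1))) -> 0
  row 23 [10111]: (((1 AND 1) XOR (0 IMPLIES 1)) AND ((0 AND 1) XOR (1 XOR 1))) -> 0
  row 24 [11000]: (((0 AND 0) XOR (1 IMPLIES 0)) AND ((1 AND 1) XOR (0 XOR 0))) -> 0
  row 25 [11001]: (((0 AND 0) XOR (1 IMPLIES 0)) AND ((1 AND 1) XOR (1 XOR 0))) -> 0
  row 26 [11010]: (((1 AND 0) XOR (1 IMPLIES 1)) AND ((1 AND 1) XOR (0 XOR 0))) -> 1
  row 27 [11011]: (((1 AND 0) XOR (1 IMPLIES 1)) AND ((1 AND 1) XOR (1 XOR 0))) -> 0
  row 28 [11100]: (((0 AND 1) XOR (1 IMPLIES 0)) AND ((1 AND 1) XOR (0 XOR 1))) -> 0
  row 29 [11101]: (((0 AND 1) XOR (1 IMPLIES 0)) AND ((1 AND 1) XOR (1 XOR 1))) -> 0
  row 30 [11110]: (((1 AND 1) XOR (1 IMPLIES 1)) AND ((1 AND 1) XOR (0 XOR 1))) -> 0
  row 31 [11111]: (((1 AND 1) XOR (1 IMPLIES 1)) AND ((1 AND 1) XOR (1 XOR 1))) -> 0
Full result column, 4 rows per line (a,b,c fixed per line; d,e runs 00..11 left to right):
  rows 0-3 [a,b,c=000]: 0101  = hex 5
  rows 4-7 [a,b,c=001]: 1000  = hex 8
  rows 8-11 [a,b,c=010]: 0001  = hex 1
  rows 12-15 [a,b,c=011]: 0000  = hex 0
  rows 16-19 [a,b,c=100]: 0101  = hex 5
  rows 20-23 [a,b,c=101]: 1000  = hex 8
  rows 24-27 [a,b,c=110]: 0010  = hex 2
  rows 28-31 [a,b,c=111]: 0000  = hex 0
Output column (row 0 .. row 31) = 01011000000100000101100000100000
Output column grouped in 4s = 0101 1000 0001 0000 0101 1000 0010 0000 = 0x58105820
Convert to decimal digit by digit (value = value*16 + digit):
  5 -> 5
  5*16 + 8 = 88
  88*16 + 1 = 1409
  1409*16 + 0 = 22544
  22544*16 + 5 = 360709
  360709*16 + 8 = 5771352
  5771352*16 + 2 = 92341634
  92341634*16 + 0 = 1477466144
Decimal = 1477466144

1477466144


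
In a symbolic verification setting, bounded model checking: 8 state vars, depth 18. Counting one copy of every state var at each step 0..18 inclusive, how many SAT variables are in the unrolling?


BMC unrolls to depth k, creating one copy of each state var for steps 0..k.
Step count = 18 + 1 = 19 (steps 0 through 18)
Vars per step = 8
Total = 8 * 19 = 152

152


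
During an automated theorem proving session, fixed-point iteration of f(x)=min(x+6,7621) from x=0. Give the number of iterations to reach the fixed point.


Step 1: x=0, cap=7621, increment=6
Step 2: x grows by 6 each step until capped at 7621; fixed point is x=7621
Step 3: iterations = ceil(7621/6) = 1271

1271


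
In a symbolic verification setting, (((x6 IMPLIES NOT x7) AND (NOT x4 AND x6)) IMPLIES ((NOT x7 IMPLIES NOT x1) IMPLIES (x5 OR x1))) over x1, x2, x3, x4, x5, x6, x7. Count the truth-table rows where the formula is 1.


Formula: (((x6 IMPLIES NOT x7) AND (NOT x4 AND x6)) IMPLIES ((NOT x7 IMPLIES NOT x1) IMPLIES (x5 OR x1))) over 7 vars (128 rows)
Evaluate each row (x1, x2, x3, x4, x5, x6, x7 as bits, MSB first):
  row 0 [0000000]: (((0 IMPLIES NOT 0) AND (NOT 0 AND 0)) IMPLIES ((NOT 0 IMPLIES NOT 0) IMPLIES (0 OR 0))) -> 1
  row 1 [0000001]: (((0 IMPLIES NOT 1) AND (NOT 0 AND 0)) IMPLIES ((NOT 1 IMPLIES NOT 0) IMPLIES (0 OR 0))) -> 1
  row 2 [0000010]: (((1 IMPLIES NOT 0) AND (NOT 0 AND 1)) IMPLIES ((NOT 0 IMPLIES NOT 0) IMPLIES (0 OR 0))) -> 0
  row 3 [0000011]: (((1 IMPLIES NOT 1) AND (NOT 0 AND 1)) IMPLIES ((NOT 1 IMPLIES NOT 0) IMPLIES (0 OR 0))) -> 1
  row 4 [0000100]: (((0 IMPLIES NOT 0) AND (NOT 0 AND 0)) IMPLIES ((NOT 0 IMPLIES NOT 0) IMPLIES (1 OR 0))) -> 1
  (every remaining row is evaluated the same way; all 128 results are listed next)
Full result column, 8 rows per line (x1,x2,x3,x4 fixed per line; x5,x6,x7 runs 000..111 left to right):
  rows 0-7 [x1,x2,x3,x4=0000]: 11011111  (ones: 7)
  rows 8-15 [x1,x2,x3,x4=0001]: 11111111  (ones: 8)
  rows 16-23 [x1,x2,x3,x4=0010]: 11011111  (ones: 7)
  rows 24-31 [x1,x2,x3,x4=0011]: 11111111  (ones: 8)
  rows 32-39 [x1,x2,x3,x4=0100]: 11011111  (ones: 7)
  rows 40-47 [x1,x2,x3,x4=0101]: 11111111  (ones: 8)
  rows 48-55 [x1,x2,x3,x4=0110]: 11011111  (ones: 7)
  rows 56-63 [x1,x2,x3,x4=0111]: 11111111  (ones: 8)
  rows 64-71 [x1,x2,x3,x4=1000]: 11111111  (ones: 8)
  rows 72-79 [x1,x2,x3,x4=1001]: 11111111  (ones: 8)
  rows 80-87 [x1,x2,x3,x4=1010]: 11111111  (ones: 8)
  rows 88-95 [x1,x2,x3,x4=1011]: 11111111  (ones: 8)
  rows 96-103 [x1,x2,x3,x4=1100]: 11111111  (ones: 8)
  rows 104-111 [x1,x2,x3,x4=1101]: 11111111  (ones: 8)
  rows 112-119 [x1,x2,x3,x4=1110]: 11111111  (ones: 8)
  rows 120-127 [x1,x2,x3,x4=1111]: 11111111  (ones: 8)
Count of 1-rows = 7+8+7+8+7+8+7+8+8+8+8+8+8+8+8+8 = 124

124


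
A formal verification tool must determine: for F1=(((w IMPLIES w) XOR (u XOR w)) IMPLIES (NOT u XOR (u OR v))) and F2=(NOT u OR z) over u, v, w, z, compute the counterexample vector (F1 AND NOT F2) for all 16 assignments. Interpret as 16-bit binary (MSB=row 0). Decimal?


F1 = (((w IMPLIES w) XOR (u XOR w)) IMPLIES (NOT u XOR (u OR v)))
F2 = (NOT u OR z)
Counterexample to F1=>F2 is where F1=1 and F2=0.
Evaluate each row (bits = u,v,w,z, MSB first):
  row 0 [0000]: F1=1 F2=1 -> F1&~F2 -> 0
  row 1 [0001]: F1=1 F2=1 -> F1&~F2 -> 0
  row 2 [0010]: F1=1 F2=1 -> F1&~F2 -> 0
  row 3 [0011]: F1=1 F2=1 -> F1&~F2 -> 0
  row 4 [0100]: F1=0 F2=1 -> F1&~F2 -> 0
  row 5 [0101]: F1=0 F2=1 -> F1&~F2 -> 0
  row 6 [0110]: F1=1 F2=1 -> F1&~F2 -> 0
  row 7 [0111]: F1=1 F2=1 -> F1&~F2 -> 0
  row 8 [1000]: F1=1 F2=0 -> F1&~F2 -> 1
  row 9 [1001]: F1=1 F2=1 -> F1&~F2 -> 0
  row 10 [1010]: F1=1 F2=0 -> F1&~F2 -> 1
  row 11 [1011]: F1=1 F2=1 -> F1&~F2 -> 0
  row 12 [1100]: F1=1 F2=0 -> F1&~F2 -> 1
  row 13 [1101]: F1=1 F2=1 -> F1&~F2 -> 0
  row 14 [1110]: F1=1 F2=0 -> F1&~F2 -> 1
  row 15 [1111]: F1=1 F2=1 -> F1&~F2 -> 0
Full result column, 4 rows per line (u,v fixed per line; w,z runs 00..11 left to right):
  rows 0-3 [u,v=00]: 0000  = hex 0
  rows 4-7 [u,v=01]: 0000  = hex 0
  rows 8-11 [u,v=10]: 1010  = hex A
  rows 12-15 [u,v=11]: 1010  = hex A
Counterexample vector (row 0 .. row 15) = 0000000010101010
Output column grouped in 4s = 0000 0000 1010 1010 = 0x00AA
Convert to decimal digit by digit (value = value*16 + digit):
  0 -> 0
  0*16 + 0 = 0
  0*16 + 10 (A) = 10
  10*16 + 10 (A) = 170
Decimal = 170

170


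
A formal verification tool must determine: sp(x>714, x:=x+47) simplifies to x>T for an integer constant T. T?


Formula: sp(P, x:=E) = exists old_x. (x = E[old_x/x]) AND P[old_x/x] (old_x is the value of x before the assignment; eliminate old_x by solving x = E[old_x/x] for old_x)
Step 1: Precondition P: x>714, i.e. old_x > 714
Step 2: Assignment gives x = old_x + 47, so old_x = x - 47
Step 3: Substitute into P: x - 47 > 714
Step 4: Simplify: x > 714+47 = 761

761


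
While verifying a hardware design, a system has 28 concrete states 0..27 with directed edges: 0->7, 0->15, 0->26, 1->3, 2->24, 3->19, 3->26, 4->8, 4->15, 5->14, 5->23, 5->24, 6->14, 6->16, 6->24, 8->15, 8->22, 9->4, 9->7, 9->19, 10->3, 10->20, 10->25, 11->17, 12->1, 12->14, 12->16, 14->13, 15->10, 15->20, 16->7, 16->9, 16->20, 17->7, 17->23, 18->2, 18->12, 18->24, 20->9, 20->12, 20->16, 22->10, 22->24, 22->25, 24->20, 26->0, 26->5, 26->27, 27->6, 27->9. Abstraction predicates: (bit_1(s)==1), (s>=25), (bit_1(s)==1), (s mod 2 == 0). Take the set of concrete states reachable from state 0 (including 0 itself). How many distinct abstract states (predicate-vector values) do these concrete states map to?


BFS from 0:
Concrete reachable: {0, 1, 3, 4, 5, 6, 7, 8, 9, 10, 12, 13, 14, 15, 16, 19, 20, 22, 23, 24, 25, 26, 27}
Abstract via predicates (bit_1(s)==1), (s>=25), (bit_1(s)==1), (s mod 2 == 0):
  (0,0,0,0) <- {1, 5, 9, 13}
  (0,0,0,1) <- {0, 4, 8, 12, 16, 20, 24}
  (0,1,0,0) <- {25}
  (1,0,1,0) <- {3, 7, 15, 19, 23}
  (1,0,1,1) <- {6, 10, 14, 22}
  (1,1,1,0) <- {27}
  (1,1,1,1) <- {26}
Distinct abstract states = 7

7


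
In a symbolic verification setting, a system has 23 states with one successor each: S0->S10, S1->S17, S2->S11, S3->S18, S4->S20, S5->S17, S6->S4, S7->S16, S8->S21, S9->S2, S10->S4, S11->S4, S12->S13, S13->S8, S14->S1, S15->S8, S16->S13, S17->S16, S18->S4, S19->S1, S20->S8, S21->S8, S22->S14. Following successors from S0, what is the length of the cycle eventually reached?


Trace from S0 until a state repeats:
  S0 -> S10 -> S4 -> S20 -> S8 -> S21 -> S8
S8 first seen at step 4, revisited at step 6.
Cycle length = 6 - 4 = 2

2


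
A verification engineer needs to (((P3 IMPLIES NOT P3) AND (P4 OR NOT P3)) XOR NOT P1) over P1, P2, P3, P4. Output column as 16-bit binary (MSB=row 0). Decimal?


Formula: (((P3 IMPLIES NOT P3) AND (P4 OR NOT P3)) XOR NOT P1) over P1, P2, P3, P4 (16 rows)
Evaluate each row (bits = P1,P2,P3,P4, MSB first):
  row 0 [0000]: (((0 IMPLIES NOT 0) AND (0 OR NOT 0)) XOR NOT 0) -> 0
  row 1 [0001]: (((0 IMPLIES NOT 0) AND (1 OR NOT 0)) XOR NOT 0) -> 0
  row 2 [0010]: (((1 IMPLIES NOT 1) AND (0 OR NOT 1)) XOR NOT 0) -> 1
  row 3 [0011]: (((1 IMPLIES NOT 1) AND (1 OR NOT 1)) XOR NOT 0) -> 1
  row 4 [0100]: (((0 IMPLIES NOT 0) AND (0 OR NOT 0)) XOR NOT 0) -> 0
  row 5 [0101]: (((0 IMPLIES NOT 0) AND (1 OR NOT 0)) XOR NOT 0) -> 0
  row 6 [0110]: (((1 IMPLIES NOT 1) AND (0 OR NOT 1)) XOR NOT 0) -> 1
  row 7 [0111]: (((1 IMPLIES NOT 1) AND (1 OR NOT 1)) XOR NOT 0) -> 1
  row 8 [1000]: (((0 IMPLIES NOT 0) AND (0 OR NOT 0)) XOR NOT 1) -> 1
  row 9 [1001]: (((0 IMPLIES NOT 0) AND (1 OR NOT 0)) XOR NOT 1) -> 1
  row 10 [1010]: (((1 IMPLIES NOT 1) AND (0 OR NOT 1)) XOR NOT 1) -> 0
  row 11 [1011]: (((1 IMPLIES NOT 1) AND (1 OR NOT 1)) XOR NOT 1) -> 0
  row 12 [1100]: (((0 IMPLIES NOT 0) AND (0 OR NOT 0)) XOR NOT 1) -> 1
  row 13 [1101]: (((0 IMPLIES NOT 0) AND (1 OR NOT 0)) XOR NOT 1) -> 1
  row 14 [1110]: (((1 IMPLIES NOT 1) AND (0 OR NOT 1)) XOR NOT 1) -> 0
  row 15 [1111]: (((1 IMPLIES NOT 1) AND (1 OR NOT 1)) XOR NOT 1) -> 0
Full result column, 4 rows per line (P1,P2 fixed per line; P3,P4 runs 00..11 left to right):
  rows 0-3 [P1,P2=00]: 0011  = hex 3
  rows 4-7 [P1,P2=01]: 0011  = hex 3
  rows 8-11 [P1,P2=10]: 1100  = hex C
  rows 12-15 [P1,P2=11]: 1100  = hex C
Output column (row 0 .. row 15) = 0011001111001100
Output column grouped in 4s = 0011 0011 1100 1100 = 0x33CC
Convert to decimal digit by digit (value = value*16 + digit):
  3 -> 3
  3*16 + 3 = 51
  51*16 + 12 (C) = 828
  828*16 + 12 (C) = 13260
Decimal = 13260

13260


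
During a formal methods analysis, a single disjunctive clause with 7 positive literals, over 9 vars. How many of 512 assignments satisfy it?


Step 1: Total=2^9=512
Step 2: Unsat when all 7 false: 2^2=4
Step 3: Sat=512-4=508

508


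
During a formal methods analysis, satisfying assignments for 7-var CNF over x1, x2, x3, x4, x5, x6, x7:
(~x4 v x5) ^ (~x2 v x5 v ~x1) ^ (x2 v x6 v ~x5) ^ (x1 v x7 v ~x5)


CNF with 4 clauses over 7 vars (128 assignments).
An assignment satisfies CNF iff every clause has >=1 true literal.
Check each row (bits = x1,x2,x3,x4,x5,x6,x7; clause T/F shown):
  row 0 [0000000]: clauses=TTTT -> 1
  row 1 [0000001]: clauses=TTTT -> 1
  row 2 [0000010]: clauses=TTTT -> 1
  row 3 [0000011]: clauses=TTTT -> 1
  row 4 [0000100]: clauses=TTFF -> 0
  (every remaining row is evaluated the same way; all 128 results are listed next)
Full result column, 8 rows per line (x1,x2,x3,x4 fixed per line; x5,x6,x7 runs 000..111 left to right):
  rows 0-7 [x1,x2,x3,x4=0000]: 11110001  (ones: 5)
  rows 8-15 [x1,x2,x3,x4=0001]: 00000001  (ones: 1)
  rows 16-23 [x1,x2,x3,x4=0010]: 11110001  (ones: 5)
  rows 24-31 [x1,x2,x3,x4=0011]: 00000001  (ones: 1)
  rows 32-39 [x1,x2,x3,x4=0100]: 11110101  (ones: 6)
  rows 40-47 [x1,x2,x3,x4=0101]: 00000101  (ones: 2)
  rows 48-55 [x1,x2,x3,x4=0110]: 11110101  (ones: 6)
  rows 56-63 [x1,x2,x3,x4=0111]: 00000101  (ones: 2)
  rows 64-71 [x1,x2,x3,x4=1000]: 11110011  (ones: 6)
  rows 72-79 [x1,x2,x3,x4=1001]: 00000011  (ones: 2)
  rows 80-87 [x1,x2,x3,x4=1010]: 11110011  (ones: 6)
  rows 88-95 [x1,x2,x3,x4=1011]: 00000011  (ones: 2)
  rows 96-103 [x1,x2,x3,x4=1100]: 00001111  (ones: 4)
  rows 104-111 [x1,x2,x3,x4=1101]: 00001111  (ones: 4)
  rows 112-119 [x1,x2,x3,x4=1110]: 00001111  (ones: 4)
  rows 120-127 [x1,x2,x3,x4=1111]: 00001111  (ones: 4)
Satisfying assignments = 5+1+5+1+6+2+6+2+6+2+6+2+4+4+4+4 = 60

60


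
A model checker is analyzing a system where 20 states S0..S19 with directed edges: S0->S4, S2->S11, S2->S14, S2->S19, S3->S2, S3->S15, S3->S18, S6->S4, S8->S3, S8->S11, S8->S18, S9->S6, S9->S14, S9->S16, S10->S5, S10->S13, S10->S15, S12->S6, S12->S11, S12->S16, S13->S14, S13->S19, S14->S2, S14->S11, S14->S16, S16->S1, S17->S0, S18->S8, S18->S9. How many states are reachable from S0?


BFS from S0:
  layer 0: {S0}
  layer 1: {S4}
Reachable set: {S0, S4}
Count = 2

2


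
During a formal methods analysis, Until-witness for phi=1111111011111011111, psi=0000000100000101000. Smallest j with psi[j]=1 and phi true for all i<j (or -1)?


(phi U psi) at 0: need smallest j with psi[j]=1 and phi[i]=1 for all i in [0,j).
Scan from step 0:
  step 0: phi=1, psi=0 -> continue
  step 1: phi=1, psi=0 -> continue
  step 2: phi=1, psi=0 -> continue
  step 3: phi=1, psi=0 -> continue
  step 7: psi=1 and phi held for [0,7) -> witness found
Witness step = 7

7


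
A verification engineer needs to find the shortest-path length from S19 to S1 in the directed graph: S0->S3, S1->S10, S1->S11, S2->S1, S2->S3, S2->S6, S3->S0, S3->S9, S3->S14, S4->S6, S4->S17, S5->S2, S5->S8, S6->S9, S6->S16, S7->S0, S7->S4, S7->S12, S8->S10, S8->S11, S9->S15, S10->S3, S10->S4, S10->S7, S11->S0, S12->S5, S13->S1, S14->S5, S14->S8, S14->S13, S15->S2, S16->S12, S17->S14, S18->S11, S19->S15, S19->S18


BFS layer-by-layer from S19:
  dist 0: {S19}
  dist 1: {S15, S18}
  dist 2: {S2, S11}
  dist 3: {S0, S1, S3, S6}
  -> S1 reached at distance 3
Shortest path length = 3

3


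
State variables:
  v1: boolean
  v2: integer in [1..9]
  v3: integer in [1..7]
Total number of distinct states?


State space = product of domain sizes of all variables.
Domain sizes:
  v1 (boolean): 2
  v2 (integer in [1..9]): 9
  v3 (integer in [1..7]): 7
Product = 2 * 9 * 7 = 126

126


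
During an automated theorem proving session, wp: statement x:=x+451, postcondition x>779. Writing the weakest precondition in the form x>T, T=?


Formula: wp(x:=E, P) = P[E/x] (substitute E for x in postcondition)
Step 1: Postcondition: x>779
Step 2: Substitute x+451 for x: x+451>779
Step 3: Solve for x: x > 779-451 = 328

328


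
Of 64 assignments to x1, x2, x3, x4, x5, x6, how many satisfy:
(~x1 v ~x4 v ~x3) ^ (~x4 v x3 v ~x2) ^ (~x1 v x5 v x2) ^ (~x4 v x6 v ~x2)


CNF with 4 clauses over 6 vars (64 assignments).
An assignment satisfies CNF iff every clause has >=1 true literal.
Check each row (bits = x1,x2,x3,x4,x5,x6; clause T/F shown):
  row 0 [000000]: clauses=TTTT -> 1
  row 1 [000001]: clauses=TTTT -> 1
  row 2 [000010]: clauses=TTTT -> 1
  row 3 [000011]: clauses=TTTT -> 1
  row 4 [000100]: clauses=TTTT -> 1
  (every remaining row is evaluated the same way; all 64 results are listed next)
Full result column, 8 rows per line (x1,x2,x3 fixed per line; x4,x5,x6 runs 000..111 left to right):
  rows 0-7 [x1,x2,x3=000]: 11111111  (ones: 8)
  rows 8-15 [x1,x2,x3=001]: 11111111  (ones: 8)
  rows 16-23 [x1,x2,x3=010]: 11110000  (ones: 4)
  rows 24-31 [x1,x2,x3=011]: 11110101  (ones: 6)
  rows 32-39 [x1,x2,x3=100]: 00110011  (ones: 4)
  rows 40-47 [x1,x2,x3=101]: 00110000  (ones: 2)
  rows 48-55 [x1,x2,x3=110]: 11110000  (ones: 4)
  rows 56-63 [x1,x2,x3=111]: 11110000  (ones: 4)
Satisfying assignments = 8+8+4+6+4+2+4+4 = 40

40


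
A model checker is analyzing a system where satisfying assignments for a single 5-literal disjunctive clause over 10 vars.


Step 1: Total=2^10=1024
Step 2: Unsat when all 5 false: 2^5=32
Step 3: Sat=1024-32=992

992


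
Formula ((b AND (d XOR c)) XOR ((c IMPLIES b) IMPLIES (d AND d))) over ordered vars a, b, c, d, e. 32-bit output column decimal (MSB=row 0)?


Formula: ((b AND (d XOR c)) XOR ((c IMPLIES b) IMPLIES (d AND d))) over a, b, c, d, e (32 rows)
Evaluate each row (bits = a,b,c,d,e, MSB first):
  row 0 [00000]: ((0 AND (0 XOR 0)) XOR ((0 IMPLIES 0) IMPLIES (0 AND 0))) -> 0
  row 1 [00001]: ((0 AND (0 XOR 0)) XOR ((0 IMPLIES 0) IMPLIES (0 AND 0))) -> 0
  row 2 [00010]: ((0 AND (1 XOR 0)) XOR ((0 IMPLIES 0) IMPLIES (1 AND 1))) -> 1
  row 3 [00011]: ((0 AND (1 XOR 0)) XOR ((0 IMPLIES 0) IMPLIES (1 AND 1))) -> 1
  row 4 [00100]: ((0 AND (0 XOR 1)) XOR ((1 IMPLIES 0) IMPLIES (0 AND 0))) -> 1
  row 5 [00101]: ((0 AND (0 XOR 1)) XOR ((1 IMPLIES 0) IMPLIES (0 AND 0))) -> 1
  row 6 [00110]: ((0 AND (1 XOR 1)) XOR ((1 IMPLIES 0) IMPLIES (1 AND 1))) -> 1
  row 7 [00111]: ((0 AND (1 XOR 1)) XOR ((1 IMPLIES 0) IMPLIES (1 AND 1))) -> 1
  row 8 [01000]: ((1 AND (0 XOR 0)) XOR ((0 IMPLIES 1) IMPLIES (0 AND 0))) -> 0
  row 9 [01001]: ((1 AND (0 XOR 0)) XOR ((0 IMPLIES 1) IMPLIES (0 AND 0))) -> 0
  row 10 [01010]: ((1 AND (1 XOR 0)) XOR ((0 IMPLIES 1) IMPLIES (1 AND 1))) -> 0
  row 11 [01011]: ((1 AND (1 XOR 0)) XOR ((0 IMPLIES 1) IMPLIES (1 AND 1))) -> 0
  row 12 [01100]: ((1 AND (0 XOR 1)) XOR ((1 IMPLIES 1) IMPLIES (0 AND 0))) -> 1
  row 13 [01101]: ((1 AND (0 XOR 1)) XOR ((1 IMPLIES 1) IMPLIES (0 AND 0))) -> 1
  row 14 [01110]: ((1 AND (1 XOR 1)) XOR ((1 IMPLIES 1) IMPLIES (1 AND 1))) -> 1
  row 15 [01111]: ((1 AND (1 XOR 1)) XOR ((1 IMPLIES 1) IMPLIES (1 AND 1))) -> 1
  row 16 [10000]: ((0 AND (0 XOR 0)) XOR ((0 IMPLIES 0) IMPLIES (0 AND 0))) -> 0
  row 17 [10001]: ((0 AND (0 XOR 0)) XOR ((0 IMPLIES 0) IMPLIES (0 AND 0))) -> 0
  row 18 [10010]: ((0 AND (1 XOR 0)) XOR ((0 IMPLIES 0) IMPLIES (1 AND 1))) -> 1
  row 19 [10011]: ((0 AND (1 XOR 0)) XOR ((0 IMPLIES 0) IMPLIES (1 AND 1))) -> 1
  row 20 [10100]: ((0 AND (0 XOR 1)) XOR ((1 IMPLIES 0) IMPLIES (0 AND 0))) -> 1
  row 21 [10101]: ((0 AND (0 XOR 1)) XOR ((1 IMPLIES 0) IMPLIES (0 AND 0))) -> 1
  row 22 [10110]: ((0 AND (1 XOR 1)) XOR ((1 IMPLIES 0) IMPLIES (1 AND 1))) -> 1
  row 23 [10111]: ((0 AND (1 XOR 1)) XOR ((1 IMPLIES 0) IMPLIES (1 AND 1))) -> 1
  row 24 [11000]: ((1 AND (0 XOR 0)) XOR ((0 IMPLIES 1) IMPLIES (0 AND 0))) -> 0
  row 25 [11001]: ((1 AND (0 XOR 0)) XOR ((0 IMPLIES 1) IMPLIES (0 AND 0))) -> 0
  row 26 [11010]: ((1 AND (1 XOR 0)) XOR ((0 IMPLIES 1) IMPLIES (1 AND 1))) -> 0
  row 27 [11011]: ((1 AND (1 XOR 0)) XOR ((0 IMPLIES 1) IMPLIES (1 AND 1))) -> 0
  row 28 [11100]: ((1 AND (0 XOR 1)) XOR ((1 IMPLIES 1) IMPLIES (0 AND 0))) -> 1
  row 29 [11101]: ((1 AND (0 XOR 1)) XOR ((1 IMPLIES 1) IMPLIES (0 AND 0))) -> 1
  row 30 [11110]: ((1 AND (1 XOR 1)) XOR ((1 IMPLIES 1) IMPLIES (1 AND 1))) -> 1
  row 31 [11111]: ((1 AND (1 XOR 1)) XOR ((1 IMPLIES 1) IMPLIES (1 AND 1))) -> 1
Full result column, 4 rows per line (a,b,c fixed per line; d,e runs 00..11 left to right):
  rows 0-3 [a,b,c=000]: 0011  = hex 3
  rows 4-7 [a,b,c=001]: 1111  = hex F
  rows 8-11 [a,b,c=010]: 0000  = hex 0
  rows 12-15 [a,b,c=011]: 1111  = hex F
  rows 16-19 [a,b,c=100]: 0011  = hex 3
  rows 20-23 [a,b,c=101]: 1111  = hex F
  rows 24-27 [a,b,c=110]: 0000  = hex 0
  rows 28-31 [a,b,c=111]: 1111  = hex F
Output column (row 0 .. row 31) = 00111111000011110011111100001111
Output column grouped in 4s = 0011 1111 0000 1111 0011 1111 0000 1111 = 0x3F0F3F0F
Convert to decimal digit by digit (value = value*16 + digit):
  3 -> 3
  3*16 + 15 (F) = 63
  63*16 + 0 = 1008
  1008*16 + 15 (F) = 16143
  16143*16 + 3 = 258291
  258291*16 + 15 (F) = 4132671
  4132671*16 + 0 = 66122736
  66122736*16 + 15 (F) = 1057963791
Decimal = 1057963791

1057963791


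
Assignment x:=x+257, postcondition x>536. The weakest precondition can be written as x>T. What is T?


Formula: wp(x:=E, P) = P[E/x] (substitute E for x in postcondition)
Step 1: Postcondition: x>536
Step 2: Substitute x+257 for x: x+257>536
Step 3: Solve for x: x > 536-257 = 279

279


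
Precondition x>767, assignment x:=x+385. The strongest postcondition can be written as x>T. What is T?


Formula: sp(P, x:=E) = exists old_x. (x = E[old_x/x]) AND P[old_x/x] (old_x is the value of x before the assignment; eliminate old_x by solving x = E[old_x/x] for old_x)
Step 1: Precondition P: x>767, i.e. old_x > 767
Step 2: Assignment gives x = old_x + 385, so old_x = x - 385
Step 3: Substitute into P: x - 385 > 767
Step 4: Simplify: x > 767+385 = 1152

1152


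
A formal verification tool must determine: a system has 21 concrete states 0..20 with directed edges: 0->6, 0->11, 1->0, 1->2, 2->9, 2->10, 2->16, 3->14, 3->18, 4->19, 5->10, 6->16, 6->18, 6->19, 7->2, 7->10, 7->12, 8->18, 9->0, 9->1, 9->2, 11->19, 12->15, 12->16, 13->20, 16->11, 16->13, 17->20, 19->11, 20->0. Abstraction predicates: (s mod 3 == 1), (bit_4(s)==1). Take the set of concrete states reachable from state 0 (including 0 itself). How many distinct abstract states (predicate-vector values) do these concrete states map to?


BFS from 0:
Concrete reachable: {0, 6, 11, 13, 16, 18, 19, 20}
Abstract via predicates (s mod 3 == 1), (bit_4(s)==1):
  (0,0) <- {0, 6, 11}
  (0,1) <- {18, 20}
  (1,0) <- {13}
  (1,1) <- {16, 19}
Distinct abstract states = 4

4


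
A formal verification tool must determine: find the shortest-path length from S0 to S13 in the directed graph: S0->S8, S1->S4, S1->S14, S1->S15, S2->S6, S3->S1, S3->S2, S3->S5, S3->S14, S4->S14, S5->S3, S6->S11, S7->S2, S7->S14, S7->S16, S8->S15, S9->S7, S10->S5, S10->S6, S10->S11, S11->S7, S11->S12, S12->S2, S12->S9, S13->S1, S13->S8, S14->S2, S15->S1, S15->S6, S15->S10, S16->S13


BFS layer-by-layer from S0:
  dist 0: {S0}
  dist 1: {S8}
  dist 2: {S15}
  dist 3: {S1, S6, S10}
  dist 4: {S4, S5, S11, S14}
  dist 5: {S2, S3, S7, S12}
  dist 6: {S9, S16}
  dist 7: {S13}
  -> S13 reached at distance 7
Shortest path length = 7

7


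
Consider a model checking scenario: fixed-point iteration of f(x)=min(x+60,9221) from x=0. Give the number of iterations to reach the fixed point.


Step 1: x=0, cap=9221, increment=60
Step 2: x grows by 60 each step until capped at 9221; fixed point is x=9221
Step 3: iterations = ceil(9221/60) = 154

154


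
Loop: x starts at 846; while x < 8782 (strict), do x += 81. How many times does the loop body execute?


Step 1: x goes from 846 toward 8782 by 81; the body runs while x<8782, so iterations = ceil((bound-start)/step)
Step 2: Distance=7936
Step 3: ceil(7936/81)=98

98


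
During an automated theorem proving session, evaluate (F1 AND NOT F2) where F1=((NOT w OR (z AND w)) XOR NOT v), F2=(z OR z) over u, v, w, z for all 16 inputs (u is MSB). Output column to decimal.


F1 = ((NOT w OR (z AND w)) XOR NOT v)
F2 = (z OR z)
Counterexample to F1=>F2 is where F1=1 and F2=0.
Evaluate each row (bits = u,v,w,z, MSB first):
  row 0 [0000]: F1=0 F2=0 -> F1&~F2 -> 0
  row 1 [0001]: F1=0 F2=1 -> F1&~F2 -> 0
  row 2 [0010]: F1=1 F2=0 -> F1&~F2 -> 1
  row 3 [0011]: F1=0 F2=1 -> F1&~F2 -> 0
  row 4 [0100]: F1=1 F2=0 -> F1&~F2 -> 1
  row 5 [0101]: F1=1 F2=1 -> F1&~F2 -> 0
  row 6 [0110]: F1=0 F2=0 -> F1&~F2 -> 0
  row 7 [0111]: F1=1 F2=1 -> F1&~F2 -> 0
  row 8 [1000]: F1=0 F2=0 -> F1&~F2 -> 0
  row 9 [1001]: F1=0 F2=1 -> F1&~F2 -> 0
  row 10 [1010]: F1=1 F2=0 -> F1&~F2 -> 1
  row 11 [1011]: F1=0 F2=1 -> F1&~F2 -> 0
  row 12 [1100]: F1=1 F2=0 -> F1&~F2 -> 1
  row 13 [1101]: F1=1 F2=1 -> F1&~F2 -> 0
  row 14 [1110]: F1=0 F2=0 -> F1&~F2 -> 0
  row 15 [1111]: F1=1 F2=1 -> F1&~F2 -> 0
Full result column, 4 rows per line (u,v fixed per line; w,z runs 00..11 left to right):
  rows 0-3 [u,v=00]: 0010  = hex 2
  rows 4-7 [u,v=01]: 1000  = hex 8
  rows 8-11 [u,v=10]: 0010  = hex 2
  rows 12-15 [u,v=11]: 1000  = hex 8
Counterexample vector (row 0 .. row 15) = 0010100000101000
Output column grouped in 4s = 0010 1000 0010 1000 = 0x2828
Convert to decimal digit by digit (value = value*16 + digit):
  2 -> 2
  2*16 + 8 = 40
  40*16 + 2 = 642
  642*16 + 8 = 10280
Decimal = 10280

10280


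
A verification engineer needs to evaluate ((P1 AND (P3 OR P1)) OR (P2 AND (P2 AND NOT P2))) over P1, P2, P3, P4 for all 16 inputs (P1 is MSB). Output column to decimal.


Formula: ((P1 AND (P3 OR P1)) OR (P2 AND (P2 AND NOT P2))) over P1, P2, P3, P4 (16 rows)
Evaluate each row (bits = P1,P2,P3,P4, MSB first):
  row 0 [0000]: ((0 AND (0 OR 0)) OR (0 AND (0 AND NOT 0))) -> 0
  row 1 [0001]: ((0 AND (0 OR 0)) OR (0 AND (0 AND NOT 0))) -> 0
  row 2 [0010]: ((0 AND (1 OR 0)) OR (0 AND (0 AND NOT 0))) -> 0
  row 3 [0011]: ((0 AND (1 OR 0)) OR (0 AND (0 AND NOT 0))) -> 0
  row 4 [0100]: ((0 AND (0 OR 0)) OR (1 AND (1 AND NOT 1))) -> 0
  row 5 [0101]: ((0 AND (0 OR 0)) OR (1 AND (1 AND NOT 1))) -> 0
  row 6 [0110]: ((0 AND (1 OR 0)) OR (1 AND (1 AND NOT 1))) -> 0
  row 7 [0111]: ((0 AND (1 OR 0)) OR (1 AND (1 AND NOT 1))) -> 0
  row 8 [1000]: ((1 AND (0 OR 1)) OR (0 AND (0 AND NOT 0))) -> 1
  row 9 [1001]: ((1 AND (0 OR 1)) OR (0 AND (0 AND NOT 0))) -> 1
  row 10 [1010]: ((1 AND (1 OR 1)) OR (0 AND (0 AND NOT 0))) -> 1
  row 11 [1011]: ((1 AND (1 OR 1)) OR (0 AND (0 AND NOT 0))) -> 1
  row 12 [1100]: ((1 AND (0 OR 1)) OR (1 AND (1 AND NOT 1))) -> 1
  row 13 [1101]: ((1 AND (0 OR 1)) OR (1 AND (1 AND NOT 1))) -> 1
  row 14 [1110]: ((1 AND (1 OR 1)) OR (1 AND (1 AND NOT 1))) -> 1
  row 15 [1111]: ((1 AND (1 OR 1)) OR (1 AND (1 AND NOT 1))) -> 1
Full result column, 4 rows per line (P1,P2 fixed per line; P3,P4 runs 00..11 left to right):
  rows 0-3 [P1,P2=00]: 0000  = hex 0
  rows 4-7 [P1,P2=01]: 0000  = hex 0
  rows 8-11 [P1,P2=10]: 1111  = hex F
  rows 12-15 [P1,P2=11]: 1111  = hex F
Output column (row 0 .. row 15) = 0000000011111111
Output column grouped in 4s = 0000 0000 1111 1111 = 0x00FF
Convert to decimal digit by digit (value = value*16 + digit):
  0 -> 0
  0*16 + 0 = 0
  0*16 + 15 (F) = 15
  15*16 + 15 (F) = 255
Decimal = 255

255


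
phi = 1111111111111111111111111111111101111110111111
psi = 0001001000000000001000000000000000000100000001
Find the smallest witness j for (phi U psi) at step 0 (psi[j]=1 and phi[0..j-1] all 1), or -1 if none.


(phi U psi) at 0: need smallest j with psi[j]=1 and phi[i]=1 for all i in [0,j).
Scan from step 0:
  step 0: phi=1, psi=0 -> continue
  step 1: phi=1, psi=0 -> continue
  step 2: phi=1, psi=0 -> continue
  step 3: psi=1 and phi held for [0,3) -> witness found
Witness step = 3

3


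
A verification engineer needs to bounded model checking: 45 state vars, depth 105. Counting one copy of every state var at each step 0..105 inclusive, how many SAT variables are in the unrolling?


BMC unrolls to depth k, creating one copy of each state var for steps 0..k.
Step count = 105 + 1 = 106 (steps 0 through 105)
Vars per step = 45
Total = 45 * 106 = 4770

4770


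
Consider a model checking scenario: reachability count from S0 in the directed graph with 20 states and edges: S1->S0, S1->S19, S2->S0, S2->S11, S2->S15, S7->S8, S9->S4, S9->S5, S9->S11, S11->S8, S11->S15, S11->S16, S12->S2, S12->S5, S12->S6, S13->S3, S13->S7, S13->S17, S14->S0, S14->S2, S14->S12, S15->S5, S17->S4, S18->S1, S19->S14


BFS from S0:
  layer 0: {S0}
Reachable set: {S0}
Count = 1

1


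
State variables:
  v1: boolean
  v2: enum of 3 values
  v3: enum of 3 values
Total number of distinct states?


State space = product of domain sizes of all variables.
Domain sizes:
  v1 (boolean): 2
  v2 (enum of 3 values): 3
  v3 (enum of 3 values): 3
Product = 2 * 3 * 3 = 18

18


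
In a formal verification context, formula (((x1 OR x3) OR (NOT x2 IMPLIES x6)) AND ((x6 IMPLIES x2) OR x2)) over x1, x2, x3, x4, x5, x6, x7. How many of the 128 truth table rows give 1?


Formula: (((x1 OR x3) OR (NOT x2 IMPLIES x6)) AND ((x6 IMPLIES x2) OR x2)) over 7 vars (128 rows)
Evaluate each row (x1, x2, x3, x4, x5, x6, x7 as bits, MSB first):
  row 0 [0000000]: (((0 OR 0) OR (NOT 0 IMPLIES 0)) AND ((0 IMPLIES 0) OR 0)) -> 0
  row 1 [0000001]: (((0 OR 0) OR (NOT 0 IMPLIES 0)) AND ((0 IMPLIES 0) OR 0)) -> 0
  row 2 [0000010]: (((0 OR 0) OR (NOT 0 IMPLIES 1)) AND ((1 IMPLIES 0) OR 0)) -> 0
  row 3 [0000011]: (((0 OR 0) OR (NOT 0 IMPLIES 1)) AND ((1 IMPLIES 0) OR 0)) -> 0
  row 4 [0000100]: (((0 OR 0) OR (NOT 0 IMPLIES 0)) AND ((0 IMPLIES 0) OR 0)) -> 0
  (every remaining row is evaluated the same way; all 128 results are listed next)
Full result column, 8 rows per line (x1,x2,x3,x4 fixed per line; x5,x6,x7 runs 000..111 left to right):
  rows 0-7 [x1,x2,x3,x4=0000]: 00000000  (ones: 0)
  rows 8-15 [x1,x2,x3,x4=0001]: 00000000  (ones: 0)
  rows 16-23 [x1,x2,x3,x4=0010]: 11001100  (ones: 4)
  rows 24-31 [x1,x2,x3,x4=0011]: 11001100  (ones: 4)
  rows 32-39 [x1,x2,x3,x4=0100]: 11111111  (ones: 8)
  rows 40-47 [x1,x2,x3,x4=0101]: 11111111  (ones: 8)
  rows 48-55 [x1,x2,x3,x4=0110]: 11111111  (ones: 8)
  rows 56-63 [x1,x2,x3,x4=0111]: 11111111  (ones: 8)
  rows 64-71 [x1,x2,x3,x4=1000]: 11001100  (ones: 4)
  rows 72-79 [x1,x2,x3,x4=1001]: 11001100  (ones: 4)
  rows 80-87 [x1,x2,x3,x4=1010]: 11001100  (ones: 4)
  rows 88-95 [x1,x2,x3,x4=1011]: 11001100  (ones: 4)
  rows 96-103 [x1,x2,x3,x4=1100]: 11111111  (ones: 8)
  rows 104-111 [x1,x2,x3,x4=1101]: 11111111  (ones: 8)
  rows 112-119 [x1,x2,x3,x4=1110]: 11111111  (ones: 8)
  rows 120-127 [x1,x2,x3,x4=1111]: 11111111  (ones: 8)
Count of 1-rows = 0+0+4+4+8+8+8+8+4+4+4+4+8+8+8+8 = 88

88


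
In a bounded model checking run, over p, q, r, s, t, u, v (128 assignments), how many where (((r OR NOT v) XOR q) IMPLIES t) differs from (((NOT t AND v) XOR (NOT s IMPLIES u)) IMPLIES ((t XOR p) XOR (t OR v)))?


F1 = (((r OR NOT v) XOR q) IMPLIES t)
F2 = (((NOT t AND v) XOR (NOT s IMPLIES u)) IMPLIES ((t XOR p) XOR (t OR v)))
Evaluate both on each of 128 rows (bits = p,q,r,s,t,u,v):
  row 0 [0000000]: F1=0 F2=1 (differ) -> 1
  row 1 [0000001]: F1=1 F2=1 -> 0
  row 2 [0000010]: F1=0 F2=0 -> 0
  row 3 [0000011]: F1=1 F2=1 -> 0
  row 4 [0000100]: F1=1 F2=1 -> 0
  (every remaining row is evaluated the same way; all 128 results are listed next)
Full result column, 8 rows per line (p,q,r,s fixed per line; t,u,v runs 000..111 left to right):
  rows 0-7 [p,q,r,s=0000]: 10000011  (ones: 3)
  rows 8-15 [p,q,r,s=0001]: 00001111  (ones: 4)
  rows 16-23 [p,q,r,s=0010]: 11010011  (ones: 5)
  rows 24-31 [p,q,r,s=0011]: 01011111  (ones: 6)
  rows 32-39 [p,q,r,s=0100]: 01110011  (ones: 5)
  rows 40-47 [p,q,r,s=0101]: 11111111  (ones: 8)
  rows 48-55 [p,q,r,s=0110]: 00100011  (ones: 3)
  rows 56-63 [p,q,r,s=0111]: 10101111  (ones: 6)
  rows 64-71 [p,q,r,s=1000]: 11100000  (ones: 3)
  rows 72-79 [p,q,r,s=1001]: 10100000  (ones: 2)
  rows 80-87 [p,q,r,s=1010]: 10110000  (ones: 3)
  rows 88-95 [p,q,r,s=1011]: 11110000  (ones: 4)
  rows 96-103 [p,q,r,s=1100]: 00010000  (ones: 1)
  rows 104-111 [p,q,r,s=1101]: 01010000  (ones: 2)
  rows 112-119 [p,q,r,s=1110]: 01000000  (ones: 1)
  rows 120-127 [p,q,r,s=1111]: 00000000  (ones: 0)
Disagreements = 3+4+5+6+5+8+3+6+3+2+3+4+1+2+1+0 = 56

56


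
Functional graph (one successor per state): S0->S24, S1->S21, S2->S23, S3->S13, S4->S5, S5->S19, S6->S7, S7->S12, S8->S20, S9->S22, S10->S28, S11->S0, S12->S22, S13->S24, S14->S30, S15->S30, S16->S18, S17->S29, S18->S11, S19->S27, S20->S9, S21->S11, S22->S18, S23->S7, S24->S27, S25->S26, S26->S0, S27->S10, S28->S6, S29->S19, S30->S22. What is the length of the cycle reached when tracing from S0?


Trace from S0 until a state repeats:
  S0 -> S24 -> S27 -> S10 -> S28 -> S6 -> S7 -> S12 -> S22 -> S18 -> S11 -> S0
S0 first seen at step 0, revisited at step 11.
Cycle length = 11 - 0 = 11

11


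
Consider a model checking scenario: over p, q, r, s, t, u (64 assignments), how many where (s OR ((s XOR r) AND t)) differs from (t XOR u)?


F1 = (s OR ((s XOR r) AND t))
F2 = (t XOR u)
Evaluate both on each of 64 rows (bits = p,q,r,s,t,u):
  row 0 [000000]: F1=0 F2=0 -> 0
  row 1 [000001]: F1=0 F2=1 (differ) -> 1
  row 2 [000010]: F1=0 F2=1 (differ) -> 1
  row 3 [000011]: F1=0 F2=0 -> 0
  row 4 [000100]: F1=1 F2=0 (differ) -> 1
  (every remaining row is evaluated the same way; all 64 results are listed next)
Full result column, 8 rows per line (p,q,r fixed per line; s,t,u runs 000..111 left to right):
  rows 0-7 [p,q,r=000]: 01101001  (ones: 4)
  rows 8-15 [p,q,r=001]: 01011001  (ones: 4)
  rows 16-23 [p,q,r=010]: 01101001  (ones: 4)
  rows 24-31 [p,q,r=011]: 01011001  (ones: 4)
  rows 32-39 [p,q,r=100]: 01101001  (ones: 4)
  rows 40-47 [p,q,r=101]: 01011001  (ones: 4)
  rows 48-55 [p,q,r=110]: 01101001  (ones: 4)
  rows 56-63 [p,q,r=111]: 01011001  (ones: 4)
Disagreements = 4+4+4+4+4+4+4+4 = 32

32


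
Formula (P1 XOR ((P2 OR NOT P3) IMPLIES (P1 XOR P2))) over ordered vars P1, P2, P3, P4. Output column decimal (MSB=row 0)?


Formula: (P1 XOR ((P2 OR NOT P3) IMPLIES (P1 XOR P2))) over P1, P2, P3, P4 (16 rows)
Evaluate each row (bits = P1,P2,P3,P4, MSB first):
  row 0 [0000]: (0 XOR ((0 OR NOT 0) IMPLIES (0 XOR 0))) -> 0
  row 1 [0001]: (0 XOR ((0 OR NOT 0) IMPLIES (0 XOR 0))) -> 0
  row 2 [0010]: (0 XOR ((0 OR NOT 1) IMPLIES (0 XOR 0))) -> 1
  row 3 [0011]: (0 XOR ((0 OR NOT 1) IMPLIES (0 XOR 0))) -> 1
  row 4 [0100]: (0 XOR ((1 OR NOT 0) IMPLIES (0 XOR 1))) -> 1
  row 5 [0101]: (0 XOR ((1 OR NOT 0) IMPLIES (0 XOR 1))) -> 1
  row 6 [0110]: (0 XOR ((1 OR NOT 1) IMPLIES (0 XOR 1))) -> 1
  row 7 [0111]: (0 XOR ((1 OR NOT 1) IMPLIES (0 XOR 1))) -> 1
  row 8 [1000]: (1 XOR ((0 OR NOT 0) IMPLIES (1 XOR 0))) -> 0
  row 9 [1001]: (1 XOR ((0 OR NOT 0) IMPLIES (1 XOR 0))) -> 0
  row 10 [1010]: (1 XOR ((0 OR NOT 1) IMPLIES (1 XOR 0))) -> 0
  row 11 [1011]: (1 XOR ((0 OR NOT 1) IMPLIES (1 XOR 0))) -> 0
  row 12 [1100]: (1 XOR ((1 OR NOT 0) IMPLIES (1 XOR 1))) -> 1
  row 13 [1101]: (1 XOR ((1 OR NOT 0) IMPLIES (1 XOR 1))) -> 1
  row 14 [1110]: (1 XOR ((1 OR NOT 1) IMPLIES (1 XOR 1))) -> 1
  row 15 [1111]: (1 XOR ((1 OR NOT 1) IMPLIES (1 XOR 1))) -> 1
Full result column, 4 rows per line (P1,P2 fixed per line; P3,P4 runs 00..11 left to right):
  rows 0-3 [P1,P2=00]: 0011  = hex 3
  rows 4-7 [P1,P2=01]: 1111  = hex F
  rows 8-11 [P1,P2=10]: 0000  = hex 0
  rows 12-15 [P1,P2=11]: 1111  = hex F
Output column (row 0 .. row 15) = 0011111100001111
Output column grouped in 4s = 0011 1111 0000 1111 = 0x3F0F
Convert to decimal digit by digit (value = value*16 + digit):
  3 -> 3
  3*16 + 15 (F) = 63
  63*16 + 0 = 1008
  1008*16 + 15 (F) = 16143
Decimal = 16143

16143


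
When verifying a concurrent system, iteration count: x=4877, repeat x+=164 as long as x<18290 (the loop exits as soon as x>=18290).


Step 1: x goes from 4877 toward 18290 by 164; the body runs while x<18290, so iterations = ceil((bound-start)/step)
Step 2: Distance=13413
Step 3: ceil(13413/164)=82

82


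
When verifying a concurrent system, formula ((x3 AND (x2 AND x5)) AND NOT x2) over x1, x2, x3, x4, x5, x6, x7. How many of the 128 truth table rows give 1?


Formula: ((x3 AND (x2 AND x5)) AND NOT x2) over 7 vars (128 rows)
Evaluate each row (x1, x2, x3, x4, x5, x6, x7 as bits, MSB first):
  row 0 [0000000]: ((0 AND (0 AND 0)) AND NOT 0) -> 0
  row 1 [0000001]: ((0 AND (0 AND 0)) AND NOT 0) -> 0
  row 2 [0000010]: ((0 AND (0 AND 0)) AND NOT 0) -> 0
  row 3 [0000011]: ((0 AND (0 AND 0)) AND NOT 0) -> 0
  row 4 [0000100]: ((0 AND (0 AND 1)) AND NOT 0) -> 0
  (every remaining row is evaluated the same way; all 128 results are listed next)
Full result column, 8 rows per line (x1,x2,x3,x4 fixed per line; x5,x6,x7 runs 000..111 left to right):
  rows 0-7 [x1,x2,x3,x4=0000]: 00000000  (ones: 0)
  rows 8-15 [x1,x2,x3,x4=0001]: 00000000  (ones: 0)
  rows 16-23 [x1,x2,x3,x4=0010]: 00000000  (ones: 0)
  rows 24-31 [x1,x2,x3,x4=0011]: 00000000  (ones: 0)
  rows 32-39 [x1,x2,x3,x4=0100]: 00000000  (ones: 0)
  rows 40-47 [x1,x2,x3,x4=0101]: 00000000  (ones: 0)
  rows 48-55 [x1,x2,x3,x4=0110]: 00000000  (ones: 0)
  rows 56-63 [x1,x2,x3,x4=0111]: 00000000  (ones: 0)
  rows 64-71 [x1,x2,x3,x4=1000]: 00000000  (ones: 0)
  rows 72-79 [x1,x2,x3,x4=1001]: 00000000  (ones: 0)
  rows 80-87 [x1,x2,x3,x4=1010]: 00000000  (ones: 0)
  rows 88-95 [x1,x2,x3,x4=1011]: 00000000  (ones: 0)
  rows 96-103 [x1,x2,x3,x4=1100]: 00000000  (ones: 0)
  rows 104-111 [x1,x2,x3,x4=1101]: 00000000  (ones: 0)
  rows 112-119 [x1,x2,x3,x4=1110]: 00000000  (ones: 0)
  rows 120-127 [x1,x2,x3,x4=1111]: 00000000  (ones: 0)
Count of 1-rows = 0+0+0+0+0+0+0+0+0+0+0+0+0+0+0+0 = 0

0


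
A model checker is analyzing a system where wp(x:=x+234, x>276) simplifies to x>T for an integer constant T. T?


Formula: wp(x:=E, P) = P[E/x] (substitute E for x in postcondition)
Step 1: Postcondition: x>276
Step 2: Substitute x+234 for x: x+234>276
Step 3: Solve for x: x > 276-234 = 42

42


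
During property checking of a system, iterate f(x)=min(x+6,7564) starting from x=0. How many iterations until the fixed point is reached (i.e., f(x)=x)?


Step 1: x=0, cap=7564, increment=6
Step 2: x grows by 6 each step until capped at 7564; fixed point is x=7564
Step 3: iterations = ceil(7564/6) = 1261

1261


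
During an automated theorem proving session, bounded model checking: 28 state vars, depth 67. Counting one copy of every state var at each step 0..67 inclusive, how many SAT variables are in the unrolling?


BMC unrolls to depth k, creating one copy of each state var for steps 0..k.
Step count = 67 + 1 = 68 (steps 0 through 67)
Vars per step = 28
Total = 28 * 68 = 1904

1904
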